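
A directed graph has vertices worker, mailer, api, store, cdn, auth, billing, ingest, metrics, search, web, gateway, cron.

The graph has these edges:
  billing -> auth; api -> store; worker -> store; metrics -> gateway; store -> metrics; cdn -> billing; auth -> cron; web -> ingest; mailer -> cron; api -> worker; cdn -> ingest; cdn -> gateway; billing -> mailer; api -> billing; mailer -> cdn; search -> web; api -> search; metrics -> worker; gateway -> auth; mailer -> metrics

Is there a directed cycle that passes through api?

api lies on a cycle iff there is a path from api back to itself.
Exploring from api, it never reaches itself; equivalently, its strongly connected component is a singleton.

No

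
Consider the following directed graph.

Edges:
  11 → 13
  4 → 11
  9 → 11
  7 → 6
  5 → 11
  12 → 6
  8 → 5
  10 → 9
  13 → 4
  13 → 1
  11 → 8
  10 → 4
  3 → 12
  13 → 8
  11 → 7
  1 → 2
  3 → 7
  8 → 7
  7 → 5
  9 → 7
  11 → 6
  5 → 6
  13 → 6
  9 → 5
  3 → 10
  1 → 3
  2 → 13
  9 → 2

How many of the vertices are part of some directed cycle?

11

A vertex is on a directed cycle iff it belongs to a strongly connected component of size ≥ 2 (or has a self-loop).
The vertices on cycles are {1, 2, 3, 4, 5, 7, 8, 9, 10, 11, 13} — 11 in total.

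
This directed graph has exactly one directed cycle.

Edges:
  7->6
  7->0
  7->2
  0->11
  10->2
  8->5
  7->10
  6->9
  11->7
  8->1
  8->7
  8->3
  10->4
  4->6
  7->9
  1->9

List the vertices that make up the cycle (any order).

DFS with gray/black marking from 7:
7 gray
  9 gray
  9 black
  6 gray
    6→9: 9 black — skip
  6 black
  2 gray
  2 black
  10 gray
    10→2: 2 black — skip
    4 gray
      4→6: 6 black — skip
    4 black
  10 black
  0 gray
    11 gray
      11→7: 7 is gray → back edge
Back edge closes the cycle 7 → 0 → 11 → 7; its vertices are {0, 7, 11}.

0, 7, 11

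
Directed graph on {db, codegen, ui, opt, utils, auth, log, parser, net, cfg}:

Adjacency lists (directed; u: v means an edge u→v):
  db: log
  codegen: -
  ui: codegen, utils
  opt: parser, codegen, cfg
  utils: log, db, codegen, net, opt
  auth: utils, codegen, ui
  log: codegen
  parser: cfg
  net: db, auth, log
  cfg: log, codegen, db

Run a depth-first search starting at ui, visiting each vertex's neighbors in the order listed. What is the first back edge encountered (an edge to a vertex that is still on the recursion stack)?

DFS from ui (visiting each vertex's neighbors in the order listed); mark gray on enter, black on exit:
ui gray
  codegen gray
  codegen black
  utils gray
    log gray
      log→codegen: codegen black — skip
    log black
    db gray
      db→log: log black — skip
    db black
    utils→codegen: codegen black — skip
    net gray
      net→db: db black — skip
      auth gray
        auth→utils: utils is gray → back edge
First back edge: auth → utils.

auth->utils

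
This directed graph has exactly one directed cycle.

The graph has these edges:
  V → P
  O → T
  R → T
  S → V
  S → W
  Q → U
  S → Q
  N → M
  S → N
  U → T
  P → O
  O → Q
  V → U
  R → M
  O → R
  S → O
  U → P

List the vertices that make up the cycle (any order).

DFS with gray/black marking from P:
P gray
  O gray
    Q gray
      U gray
        T gray
        T black
        U→P: P is gray → back edge
Back edge closes the cycle P → O → Q → U → P; its vertices are {O, P, Q, U}.

O, P, Q, U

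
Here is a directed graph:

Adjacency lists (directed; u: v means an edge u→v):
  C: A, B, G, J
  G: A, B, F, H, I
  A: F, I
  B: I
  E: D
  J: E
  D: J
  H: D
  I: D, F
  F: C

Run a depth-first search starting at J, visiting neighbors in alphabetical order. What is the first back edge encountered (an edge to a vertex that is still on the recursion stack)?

D→J

DFS from J (visiting neighbors in alphabetical order); mark gray on enter, black on exit:
J gray
  E gray
    D gray
      D→J: J is gray → back edge
First back edge: D → J.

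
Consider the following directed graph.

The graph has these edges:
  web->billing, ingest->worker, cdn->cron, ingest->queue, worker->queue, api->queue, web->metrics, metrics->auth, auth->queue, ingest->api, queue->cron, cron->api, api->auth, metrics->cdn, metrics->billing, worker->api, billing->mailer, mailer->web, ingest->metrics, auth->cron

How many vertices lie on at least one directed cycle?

8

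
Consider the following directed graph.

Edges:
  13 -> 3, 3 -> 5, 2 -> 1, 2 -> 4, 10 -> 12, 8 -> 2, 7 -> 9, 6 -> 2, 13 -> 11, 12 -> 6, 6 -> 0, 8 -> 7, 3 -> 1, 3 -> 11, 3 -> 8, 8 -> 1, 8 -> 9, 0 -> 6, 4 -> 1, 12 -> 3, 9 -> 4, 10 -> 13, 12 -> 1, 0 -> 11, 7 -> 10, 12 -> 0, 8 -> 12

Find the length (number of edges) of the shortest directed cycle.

2

For each vertex v, BFS finds the shortest path from v back to v.
The shortest such closed walk is 0 → 6 → 0, length 2.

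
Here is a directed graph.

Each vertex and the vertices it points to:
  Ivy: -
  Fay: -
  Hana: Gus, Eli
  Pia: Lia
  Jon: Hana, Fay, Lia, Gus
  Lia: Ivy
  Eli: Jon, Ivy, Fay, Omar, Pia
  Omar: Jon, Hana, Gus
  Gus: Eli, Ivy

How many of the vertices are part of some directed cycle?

5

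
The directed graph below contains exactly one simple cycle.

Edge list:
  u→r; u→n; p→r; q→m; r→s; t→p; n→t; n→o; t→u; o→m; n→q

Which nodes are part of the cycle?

DFS with gray/black marking from n:
n gray
  q gray
    m gray
    m black
  q black
  o gray
    o→m: m black — skip
  o black
  t gray
    u gray
      u→n: n is gray → back edge
Back edge closes the cycle n → t → u → n; its vertices are {n, t, u}.

n, t, u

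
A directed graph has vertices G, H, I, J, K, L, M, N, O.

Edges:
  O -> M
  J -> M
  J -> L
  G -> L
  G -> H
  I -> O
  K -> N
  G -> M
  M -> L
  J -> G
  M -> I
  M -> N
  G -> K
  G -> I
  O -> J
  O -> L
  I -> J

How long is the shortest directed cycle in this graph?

3

For each vertex v, BFS finds the shortest path from v back to v.
The shortest such closed walk is G → I → J → G, length 3.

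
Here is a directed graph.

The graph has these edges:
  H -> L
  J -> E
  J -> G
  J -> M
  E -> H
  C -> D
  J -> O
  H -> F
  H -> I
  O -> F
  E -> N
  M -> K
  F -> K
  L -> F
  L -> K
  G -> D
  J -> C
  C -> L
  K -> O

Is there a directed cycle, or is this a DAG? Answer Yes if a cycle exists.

DFS with white/gray/black marking, starting from M:
M gray
  K gray
    O gray
      F gray
        F→K: K is gray → back edge
Back edge found, so a cycle exists: K → O → F → K.

Yes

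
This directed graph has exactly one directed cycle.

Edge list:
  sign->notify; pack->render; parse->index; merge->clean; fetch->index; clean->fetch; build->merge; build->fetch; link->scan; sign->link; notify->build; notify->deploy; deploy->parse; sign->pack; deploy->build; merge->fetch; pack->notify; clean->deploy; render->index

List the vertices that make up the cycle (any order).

build, clean, merge, deploy

DFS with gray/black marking from deploy:
deploy gray
  build gray
    fetch gray
      index gray
      index black
    fetch black
    merge gray
      merge→fetch: fetch black — skip
      clean gray
        clean→deploy: deploy is gray → back edge
Back edge closes the cycle deploy → build → merge → clean → deploy; its vertices are {build, clean, merge, deploy}.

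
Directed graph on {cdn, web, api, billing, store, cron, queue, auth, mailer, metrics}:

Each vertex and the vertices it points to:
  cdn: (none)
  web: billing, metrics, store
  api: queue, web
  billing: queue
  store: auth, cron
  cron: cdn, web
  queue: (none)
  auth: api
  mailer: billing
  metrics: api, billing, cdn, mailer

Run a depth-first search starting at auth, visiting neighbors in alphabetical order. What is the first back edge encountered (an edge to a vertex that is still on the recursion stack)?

metrics->api

DFS from auth (visiting neighbors in alphabetical order); mark gray on enter, black on exit:
auth gray
  api gray
    queue gray
    queue black
    web gray
      billing gray
        billing→queue: queue black — skip
      billing black
      metrics gray
        metrics→api: api is gray → back edge
First back edge: metrics → api.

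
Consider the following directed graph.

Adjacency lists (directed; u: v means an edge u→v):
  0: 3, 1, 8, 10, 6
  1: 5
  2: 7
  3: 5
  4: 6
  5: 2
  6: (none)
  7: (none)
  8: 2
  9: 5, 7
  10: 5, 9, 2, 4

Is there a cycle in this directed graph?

No

DFS with white/gray/black marking, starting from 4:
4 gray
  6 gray
  6 black
4 black
0 gray
  3 gray
    5 gray
      2 gray
        7 gray
        7 black
      2 black
    5 black
  3 black
  1 gray
    1→5: 5 black — skip
  1 black
  8 gray
    8→2: 2 black — skip
  8 black
  10 gray
    10→5: 5 black — skip
    9 gray
      9→5: 5 black — skip
      9→7: 7 black — skip
    9 black
    10→2: 2 black — skip
    10→4: 4 black — skip
  10 black
  0→6: 6 black — skip
0 black
Every edge goes to a white or black vertex — no back edge, so the graph is acyclic.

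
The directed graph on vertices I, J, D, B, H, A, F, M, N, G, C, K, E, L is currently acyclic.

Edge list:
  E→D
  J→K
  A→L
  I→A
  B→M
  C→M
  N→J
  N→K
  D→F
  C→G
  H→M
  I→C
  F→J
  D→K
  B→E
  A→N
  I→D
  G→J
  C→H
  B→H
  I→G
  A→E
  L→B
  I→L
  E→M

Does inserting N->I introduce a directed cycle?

Yes

Adding N→I creates a cycle iff I can already reach N.
Path from I: I → A → N.
So I → … → N → I is a cycle.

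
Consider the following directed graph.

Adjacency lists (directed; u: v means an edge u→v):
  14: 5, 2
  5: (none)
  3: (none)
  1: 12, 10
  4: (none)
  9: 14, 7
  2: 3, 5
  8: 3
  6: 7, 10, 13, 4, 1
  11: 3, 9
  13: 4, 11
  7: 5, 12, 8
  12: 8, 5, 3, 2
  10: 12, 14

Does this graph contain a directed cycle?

No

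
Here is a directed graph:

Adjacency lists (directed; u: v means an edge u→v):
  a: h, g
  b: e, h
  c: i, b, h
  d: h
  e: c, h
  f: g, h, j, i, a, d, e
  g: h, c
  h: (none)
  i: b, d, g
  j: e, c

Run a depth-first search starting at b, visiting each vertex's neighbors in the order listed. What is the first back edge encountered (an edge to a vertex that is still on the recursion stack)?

i->b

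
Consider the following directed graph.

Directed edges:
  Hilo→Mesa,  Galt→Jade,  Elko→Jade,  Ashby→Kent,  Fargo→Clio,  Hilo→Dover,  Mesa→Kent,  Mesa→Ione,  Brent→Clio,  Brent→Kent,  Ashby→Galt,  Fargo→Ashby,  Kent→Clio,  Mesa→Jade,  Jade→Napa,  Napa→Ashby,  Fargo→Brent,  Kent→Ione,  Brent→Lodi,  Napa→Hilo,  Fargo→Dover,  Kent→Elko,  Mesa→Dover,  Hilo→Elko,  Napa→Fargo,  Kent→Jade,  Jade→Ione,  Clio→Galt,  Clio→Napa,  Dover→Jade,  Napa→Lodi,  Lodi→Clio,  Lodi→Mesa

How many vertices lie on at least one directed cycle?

A vertex is on a directed cycle iff it belongs to a strongly connected component of size ≥ 2 (or has a self-loop).
The vertices on cycles are {Clio, Elko, Galt, Hilo, Jade, Kent, Lodi, Mesa, Napa, Ashby, Brent, Dover, Fargo} — 13 in total.

13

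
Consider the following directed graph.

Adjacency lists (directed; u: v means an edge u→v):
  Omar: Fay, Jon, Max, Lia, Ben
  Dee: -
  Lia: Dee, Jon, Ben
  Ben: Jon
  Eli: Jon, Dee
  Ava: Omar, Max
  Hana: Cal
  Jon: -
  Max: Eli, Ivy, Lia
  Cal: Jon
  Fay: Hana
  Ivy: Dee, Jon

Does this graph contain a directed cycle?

DFS with white/gray/black marking, starting from Cal:
Cal gray
  Jon gray
  Jon black
Cal black
Omar gray
  Fay gray
    Hana gray
      Hana→Cal: Cal black — skip
    Hana black
  Fay black
  Omar→Jon: Jon black — skip
  Max gray
    Eli gray
      Eli→Jon: Jon black — skip
      Dee gray
      Dee black
    Eli black
    Ivy gray
      Ivy→Dee: Dee black — skip
      Ivy→Jon: Jon black — skip
    Ivy black
    Lia gray
      Lia→Dee: Dee black — skip
      Lia→Jon: Jon black — skip
      Ben gray
        Ben→Jon: Jon black — skip
      Ben black
    Lia black
  Max black
  Omar→Lia: Lia black — skip
  Omar→Ben: Ben black — skip
Omar black
Ava gray
  Ava→Omar: Omar black — skip
  Ava→Max: Max black — skip
Ava black
Every edge goes to a white or black vertex — no back edge, so the graph is acyclic.

No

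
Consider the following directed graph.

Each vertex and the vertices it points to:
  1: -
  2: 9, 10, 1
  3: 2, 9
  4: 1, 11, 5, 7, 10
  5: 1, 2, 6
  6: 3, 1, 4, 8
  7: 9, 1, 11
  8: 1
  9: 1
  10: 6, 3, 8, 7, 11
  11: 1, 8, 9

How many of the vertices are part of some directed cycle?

6

A vertex is on a directed cycle iff it belongs to a strongly connected component of size ≥ 2 (or has a self-loop).
The vertices on cycles are {2, 3, 4, 5, 6, 10} — 6 in total.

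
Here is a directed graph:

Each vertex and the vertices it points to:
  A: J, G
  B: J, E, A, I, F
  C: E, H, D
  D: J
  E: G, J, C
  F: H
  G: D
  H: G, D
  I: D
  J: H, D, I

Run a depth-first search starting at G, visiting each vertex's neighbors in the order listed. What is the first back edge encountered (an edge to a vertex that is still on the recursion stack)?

DFS from G (visiting each vertex's neighbors in the order listed); mark gray on enter, black on exit:
G gray
  D gray
    J gray
      H gray
        H→G: G is gray → back edge
First back edge: H → G.

H→G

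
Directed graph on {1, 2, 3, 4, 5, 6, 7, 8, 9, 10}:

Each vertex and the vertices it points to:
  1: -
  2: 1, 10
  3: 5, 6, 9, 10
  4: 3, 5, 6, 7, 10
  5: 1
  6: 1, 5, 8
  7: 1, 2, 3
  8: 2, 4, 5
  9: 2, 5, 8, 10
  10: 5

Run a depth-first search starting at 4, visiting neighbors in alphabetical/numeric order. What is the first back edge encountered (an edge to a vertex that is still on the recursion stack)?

8→4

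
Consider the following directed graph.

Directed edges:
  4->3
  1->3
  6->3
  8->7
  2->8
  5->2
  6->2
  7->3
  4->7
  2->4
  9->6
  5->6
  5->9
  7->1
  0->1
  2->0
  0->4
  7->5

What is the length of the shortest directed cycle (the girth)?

4

For each vertex v, BFS finds the shortest path from v back to v.
The shortest such closed walk is 5 → 2 → 4 → 7 → 5, length 4.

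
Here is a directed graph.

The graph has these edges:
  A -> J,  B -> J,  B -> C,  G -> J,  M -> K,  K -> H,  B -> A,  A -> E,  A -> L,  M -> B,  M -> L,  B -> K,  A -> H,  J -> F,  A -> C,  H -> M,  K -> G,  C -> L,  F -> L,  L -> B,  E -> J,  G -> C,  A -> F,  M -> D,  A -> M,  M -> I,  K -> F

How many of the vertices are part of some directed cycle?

11

A vertex is on a directed cycle iff it belongs to a strongly connected component of size ≥ 2 (or has a self-loop).
The vertices on cycles are {A, B, C, E, F, G, H, J, K, L, M} — 11 in total.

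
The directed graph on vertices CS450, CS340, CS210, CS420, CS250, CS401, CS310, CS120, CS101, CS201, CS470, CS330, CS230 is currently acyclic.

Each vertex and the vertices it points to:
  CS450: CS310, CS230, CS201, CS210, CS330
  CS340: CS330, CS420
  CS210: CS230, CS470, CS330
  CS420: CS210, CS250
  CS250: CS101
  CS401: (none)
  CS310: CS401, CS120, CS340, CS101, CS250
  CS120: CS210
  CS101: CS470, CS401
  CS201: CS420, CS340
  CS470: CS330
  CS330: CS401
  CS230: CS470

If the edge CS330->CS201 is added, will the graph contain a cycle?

Adding CS330→CS201 creates a cycle iff CS201 can already reach CS330.
Path from CS201: CS201 → CS340 → CS330.
So CS201 → … → CS330 → CS201 is a cycle.

Yes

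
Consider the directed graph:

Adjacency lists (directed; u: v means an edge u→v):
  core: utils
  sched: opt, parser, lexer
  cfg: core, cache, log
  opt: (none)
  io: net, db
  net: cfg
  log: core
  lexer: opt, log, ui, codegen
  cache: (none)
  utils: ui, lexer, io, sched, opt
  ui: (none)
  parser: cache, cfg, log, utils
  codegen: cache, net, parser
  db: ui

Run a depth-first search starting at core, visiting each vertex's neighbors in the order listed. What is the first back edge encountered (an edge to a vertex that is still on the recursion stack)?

log->core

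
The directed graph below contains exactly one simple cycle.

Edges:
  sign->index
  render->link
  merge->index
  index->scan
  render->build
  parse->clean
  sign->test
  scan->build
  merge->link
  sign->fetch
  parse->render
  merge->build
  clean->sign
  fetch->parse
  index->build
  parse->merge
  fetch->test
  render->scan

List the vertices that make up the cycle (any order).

sign, clean, fetch, parse

DFS with gray/black marking from parse:
parse gray
  render gray
    link gray
    link black
    build gray
    build black
    scan gray
      scan→build: build black — skip
    scan black
  render black
  clean gray
    sign gray
      fetch gray
        test gray
        test black
        fetch→parse: parse is gray → back edge
Back edge closes the cycle parse → clean → sign → fetch → parse; its vertices are {sign, clean, fetch, parse}.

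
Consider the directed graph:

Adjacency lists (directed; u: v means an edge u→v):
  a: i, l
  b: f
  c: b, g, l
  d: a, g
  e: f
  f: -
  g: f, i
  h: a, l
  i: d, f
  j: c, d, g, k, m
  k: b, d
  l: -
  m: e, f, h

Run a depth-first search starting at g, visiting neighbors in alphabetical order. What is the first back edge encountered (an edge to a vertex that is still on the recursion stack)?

DFS from g (visiting neighbors in alphabetical order); mark gray on enter, black on exit:
g gray
  f gray
  f black
  i gray
    d gray
      a gray
        a→i: i is gray → back edge
First back edge: a → i.

a→i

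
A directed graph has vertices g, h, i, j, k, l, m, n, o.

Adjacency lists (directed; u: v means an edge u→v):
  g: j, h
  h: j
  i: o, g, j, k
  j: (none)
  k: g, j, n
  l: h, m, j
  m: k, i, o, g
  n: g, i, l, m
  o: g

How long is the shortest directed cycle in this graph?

3

For each vertex v, BFS finds the shortest path from v back to v.
The shortest such closed walk is n → m → k → n, length 3.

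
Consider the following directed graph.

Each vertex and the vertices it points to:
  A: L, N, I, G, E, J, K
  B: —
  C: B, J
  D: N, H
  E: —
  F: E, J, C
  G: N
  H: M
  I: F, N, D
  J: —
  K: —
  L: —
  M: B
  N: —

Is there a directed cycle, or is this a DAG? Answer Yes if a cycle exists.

DFS with white/gray/black marking, starting from L:
L gray
L black
A gray
  A→L: L black — skip
  N gray
  N black
  I gray
    F gray
      E gray
      E black
      J gray
      J black
      C gray
        B gray
        B black
        C→J: J black — skip
      C black
    F black
    I→N: N black — skip
    D gray
      D→N: N black — skip
      H gray
        M gray
          M→B: B black — skip
        M black
      H black
    D black
  I black
  G gray
    G→N: N black — skip
  G black
  A→E: E black — skip
  A→J: J black — skip
  K gray
  K black
A black
Every edge goes to a white or black vertex — no back edge, so the graph is acyclic.

No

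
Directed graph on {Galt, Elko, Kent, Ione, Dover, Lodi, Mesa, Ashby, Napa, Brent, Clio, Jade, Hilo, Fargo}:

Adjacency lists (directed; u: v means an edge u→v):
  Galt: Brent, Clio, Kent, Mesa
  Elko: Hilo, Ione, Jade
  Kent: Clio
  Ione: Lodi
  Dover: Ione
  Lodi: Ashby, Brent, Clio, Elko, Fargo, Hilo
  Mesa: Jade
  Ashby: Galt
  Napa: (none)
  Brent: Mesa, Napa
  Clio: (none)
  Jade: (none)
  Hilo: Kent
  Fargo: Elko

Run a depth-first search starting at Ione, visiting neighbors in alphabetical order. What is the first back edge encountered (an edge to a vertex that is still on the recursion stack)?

Elko->Ione

DFS from Ione (visiting neighbors in alphabetical order); mark gray on enter, black on exit:
Ione gray
  Lodi gray
    Ashby gray
      Galt gray
        Brent gray
          Mesa gray
            Jade gray
            Jade black
          Mesa black
          Napa gray
          Napa black
        Brent black
        Clio gray
        Clio black
        Kent gray
          Kent→Clio: Clio black — skip
        Kent black
        Galt→Mesa: Mesa black — skip
      Galt black
    Ashby black
    Lodi→Brent: Brent black — skip
    Lodi→Clio: Clio black — skip
    Elko gray
      Hilo gray
        Hilo→Kent: Kent black — skip
      Hilo black
      Elko→Ione: Ione is gray → back edge
First back edge: Elko → Ione.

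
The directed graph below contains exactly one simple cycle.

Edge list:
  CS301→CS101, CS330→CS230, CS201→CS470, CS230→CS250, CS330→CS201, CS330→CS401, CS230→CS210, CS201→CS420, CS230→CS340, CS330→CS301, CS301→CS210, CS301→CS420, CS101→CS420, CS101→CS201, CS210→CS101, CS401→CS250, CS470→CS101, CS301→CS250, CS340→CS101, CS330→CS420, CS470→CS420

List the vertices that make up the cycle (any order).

CS101, CS201, CS470

DFS with gray/black marking from CS201:
CS201 gray
  CS420 gray
  CS420 black
  CS470 gray
    CS101 gray
      CS101→CS420: CS420 black — skip
      CS101→CS201: CS201 is gray → back edge
Back edge closes the cycle CS201 → CS470 → CS101 → CS201; its vertices are {CS101, CS201, CS470}.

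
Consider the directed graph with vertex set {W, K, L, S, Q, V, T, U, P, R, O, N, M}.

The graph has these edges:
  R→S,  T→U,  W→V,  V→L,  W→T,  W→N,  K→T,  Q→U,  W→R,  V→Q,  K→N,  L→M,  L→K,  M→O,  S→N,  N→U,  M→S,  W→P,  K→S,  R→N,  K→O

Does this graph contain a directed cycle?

DFS with white/gray/black marking, starting from N:
N gray
  U gray
  U black
N black
W gray
  W→N: N black — skip
  T gray
    T→U: U black — skip
  T black
  R gray
    R→N: N black — skip
    S gray
      S→N: N black — skip
    S black
  R black
  V gray
    Q gray
      Q→U: U black — skip
    Q black
    L gray
      M gray
        M→S: S black — skip
        O gray
        O black
      M black
      K gray
        K→T: T black — skip
        K→S: S black — skip
        K→O: O black — skip
        K→N: N black — skip
      K black
    L black
  V black
  P gray
  P black
W black
Every edge goes to a white or black vertex — no back edge, so the graph is acyclic.

No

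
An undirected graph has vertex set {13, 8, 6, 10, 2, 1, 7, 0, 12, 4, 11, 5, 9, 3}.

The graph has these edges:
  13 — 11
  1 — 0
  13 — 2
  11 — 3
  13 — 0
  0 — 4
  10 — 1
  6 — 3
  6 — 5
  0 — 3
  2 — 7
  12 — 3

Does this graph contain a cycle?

DFS, tracking each vertex's parent; an edge to a visited non-parent vertex closes a cycle.
Start from 9:
visit 9 (parent –)
visit 13 (parent –)
  visit 0 (parent 13)
    visit 3 (parent 0)
      3–0: parent, skip
      visit 6 (parent 3)
        6–3: parent, skip
        visit 5 (parent 6)
          5–6: parent, skip
      visit 12 (parent 3)
        12–3: parent, skip
      visit 11 (parent 3)
        11–13: 13 visited and ≠ parent → cycle
Cycle: 13 – 0 – 3 – 11 – 13.

Yes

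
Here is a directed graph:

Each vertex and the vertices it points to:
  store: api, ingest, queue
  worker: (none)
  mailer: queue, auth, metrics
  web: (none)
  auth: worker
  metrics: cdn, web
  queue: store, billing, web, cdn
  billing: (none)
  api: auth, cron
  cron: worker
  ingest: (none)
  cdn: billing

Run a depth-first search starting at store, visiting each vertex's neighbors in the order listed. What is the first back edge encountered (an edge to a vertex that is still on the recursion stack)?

DFS from store (visiting each vertex's neighbors in the order listed); mark gray on enter, black on exit:
store gray
  api gray
    auth gray
      worker gray
      worker black
    auth black
    cron gray
      cron→worker: worker black — skip
    cron black
  api black
  ingest gray
  ingest black
  queue gray
    queue→store: store is gray → back edge
First back edge: queue → store.

queue→store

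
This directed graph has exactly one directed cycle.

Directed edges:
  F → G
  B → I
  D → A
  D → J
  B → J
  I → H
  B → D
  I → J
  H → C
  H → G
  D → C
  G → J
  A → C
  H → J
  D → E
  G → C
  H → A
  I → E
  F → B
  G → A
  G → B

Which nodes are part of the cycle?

DFS with gray/black marking from G:
G gray
  B gray
    D gray
      C gray
      C black
      A gray
        A→C: C black — skip
      A black
      J gray
      J black
      E gray
      E black
    D black
    I gray
      I→E: E black — skip
      I→J: J black — skip
      H gray
        H→G: G is gray → back edge
Back edge closes the cycle G → B → I → H → G; its vertices are {B, G, H, I}.

B, G, H, I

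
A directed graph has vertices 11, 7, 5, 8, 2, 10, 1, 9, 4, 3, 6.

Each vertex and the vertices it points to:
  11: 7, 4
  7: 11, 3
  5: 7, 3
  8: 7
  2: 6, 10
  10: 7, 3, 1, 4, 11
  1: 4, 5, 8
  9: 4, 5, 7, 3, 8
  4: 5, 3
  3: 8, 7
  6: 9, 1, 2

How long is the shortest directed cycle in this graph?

For each vertex v, BFS finds the shortest path from v back to v.
The shortest such closed walk is 2 → 6 → 2, length 2.

2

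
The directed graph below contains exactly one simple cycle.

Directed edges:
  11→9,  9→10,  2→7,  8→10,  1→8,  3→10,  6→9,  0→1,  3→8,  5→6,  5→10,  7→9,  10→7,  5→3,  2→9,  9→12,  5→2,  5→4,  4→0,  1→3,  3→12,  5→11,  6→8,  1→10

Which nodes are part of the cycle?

7, 9, 10

DFS with gray/black marking from 7:
7 gray
  9 gray
    10 gray
      10→7: 7 is gray → back edge
Back edge closes the cycle 7 → 9 → 10 → 7; its vertices are {7, 9, 10}.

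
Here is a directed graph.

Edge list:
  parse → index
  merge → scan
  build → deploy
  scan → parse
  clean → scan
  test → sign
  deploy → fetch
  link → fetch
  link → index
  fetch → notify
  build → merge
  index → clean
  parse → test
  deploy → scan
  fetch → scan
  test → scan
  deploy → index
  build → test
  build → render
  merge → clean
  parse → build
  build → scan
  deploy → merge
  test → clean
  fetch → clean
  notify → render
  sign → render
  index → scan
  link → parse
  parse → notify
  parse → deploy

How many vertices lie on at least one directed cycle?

A vertex is on a directed cycle iff it belongs to a strongly connected component of size ≥ 2 (or has a self-loop).
The vertices on cycles are {scan, test, build, clean, fetch, index, merge, parse, deploy} — 9 in total.

9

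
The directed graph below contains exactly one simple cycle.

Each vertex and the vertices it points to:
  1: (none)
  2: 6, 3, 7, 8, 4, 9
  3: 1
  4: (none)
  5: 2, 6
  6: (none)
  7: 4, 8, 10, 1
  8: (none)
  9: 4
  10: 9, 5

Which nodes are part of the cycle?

DFS with gray/black marking from 5:
5 gray
  2 gray
    6 gray
    6 black
    3 gray
      1 gray
      1 black
    3 black
    7 gray
      4 gray
      4 black
      8 gray
      8 black
      10 gray
        9 gray
          9→4: 4 black — skip
        9 black
        10→5: 5 is gray → back edge
Back edge closes the cycle 5 → 2 → 7 → 10 → 5; its vertices are {2, 5, 7, 10}.

2, 5, 7, 10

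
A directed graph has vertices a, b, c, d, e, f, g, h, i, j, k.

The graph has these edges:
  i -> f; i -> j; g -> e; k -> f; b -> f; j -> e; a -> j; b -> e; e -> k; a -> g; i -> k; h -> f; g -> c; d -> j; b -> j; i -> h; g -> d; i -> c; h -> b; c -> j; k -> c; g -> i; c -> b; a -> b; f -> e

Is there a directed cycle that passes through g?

No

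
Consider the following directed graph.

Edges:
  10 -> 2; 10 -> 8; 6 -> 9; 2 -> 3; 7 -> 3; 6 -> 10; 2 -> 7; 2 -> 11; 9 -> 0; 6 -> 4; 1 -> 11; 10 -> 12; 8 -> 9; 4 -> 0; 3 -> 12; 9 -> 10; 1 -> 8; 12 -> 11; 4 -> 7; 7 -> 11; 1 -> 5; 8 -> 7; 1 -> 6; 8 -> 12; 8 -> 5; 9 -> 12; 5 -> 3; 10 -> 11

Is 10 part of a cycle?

10 is on a cycle iff 10 can reach itself via ≥1 edge.
10 → 8 → 9 → 10 — yes.

Yes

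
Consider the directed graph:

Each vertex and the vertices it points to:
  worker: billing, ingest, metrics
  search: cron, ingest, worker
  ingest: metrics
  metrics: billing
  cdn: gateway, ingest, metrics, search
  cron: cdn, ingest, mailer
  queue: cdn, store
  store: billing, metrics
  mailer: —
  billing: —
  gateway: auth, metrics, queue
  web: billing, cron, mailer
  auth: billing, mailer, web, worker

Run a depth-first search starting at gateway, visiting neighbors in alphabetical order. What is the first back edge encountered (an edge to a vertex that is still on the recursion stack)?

DFS from gateway (visiting neighbors in alphabetical order); mark gray on enter, black on exit:
gateway gray
  auth gray
    billing gray
    billing black
    mailer gray
    mailer black
    web gray
      web→billing: billing black — skip
      cron gray
        cdn gray
          cdn→gateway: gateway is gray → back edge
First back edge: cdn → gateway.

cdn→gateway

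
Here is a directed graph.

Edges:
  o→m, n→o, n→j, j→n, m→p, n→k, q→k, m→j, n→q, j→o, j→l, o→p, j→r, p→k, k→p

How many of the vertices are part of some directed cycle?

A vertex is on a directed cycle iff it belongs to a strongly connected component of size ≥ 2 (or has a self-loop).
The vertices on cycles are {j, k, m, n, o, p} — 6 in total.

6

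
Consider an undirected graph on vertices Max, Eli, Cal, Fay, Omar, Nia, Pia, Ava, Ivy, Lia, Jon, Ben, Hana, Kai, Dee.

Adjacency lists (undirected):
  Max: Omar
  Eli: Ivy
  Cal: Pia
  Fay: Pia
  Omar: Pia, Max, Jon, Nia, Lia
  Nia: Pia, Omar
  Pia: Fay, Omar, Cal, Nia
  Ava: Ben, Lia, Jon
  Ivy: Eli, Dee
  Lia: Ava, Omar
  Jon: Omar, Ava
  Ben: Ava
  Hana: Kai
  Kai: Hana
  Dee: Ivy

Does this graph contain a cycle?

DFS, tracking each vertex's parent; an edge to a visited non-parent vertex closes a cycle.
Start from Pia:
visit Pia (parent –)
  visit Fay (parent Pia)
    Fay–Pia: parent, skip
  visit Omar (parent Pia)
    Omar–Pia: parent, skip
    visit Max (parent Omar)
      Max–Omar: parent, skip
    visit Jon (parent Omar)
      Jon–Omar: parent, skip
      visit Ava (parent Jon)
        visit Ben (parent Ava)
          Ben–Ava: parent, skip
        visit Lia (parent Ava)
          Lia–Ava: parent, skip
          Lia–Omar: Omar visited and ≠ parent → cycle
Cycle: Omar – Jon – Ava – Lia – Omar.

Yes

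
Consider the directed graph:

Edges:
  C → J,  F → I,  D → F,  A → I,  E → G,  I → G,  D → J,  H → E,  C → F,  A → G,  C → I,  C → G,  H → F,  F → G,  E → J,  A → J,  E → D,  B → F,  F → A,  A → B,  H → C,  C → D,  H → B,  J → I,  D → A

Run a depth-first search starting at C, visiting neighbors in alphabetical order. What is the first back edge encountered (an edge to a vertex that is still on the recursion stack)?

F->A

DFS from C (visiting neighbors in alphabetical order); mark gray on enter, black on exit:
C gray
  D gray
    A gray
      B gray
        F gray
          F→A: A is gray → back edge
First back edge: F → A.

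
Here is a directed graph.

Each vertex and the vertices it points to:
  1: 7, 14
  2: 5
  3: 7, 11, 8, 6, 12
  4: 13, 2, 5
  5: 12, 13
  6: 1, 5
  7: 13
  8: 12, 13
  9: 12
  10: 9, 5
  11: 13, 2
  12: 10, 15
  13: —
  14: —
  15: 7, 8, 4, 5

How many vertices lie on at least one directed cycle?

A vertex is on a directed cycle iff it belongs to a strongly connected component of size ≥ 2 (or has a self-loop).
The vertices on cycles are {2, 4, 5, 8, 9, 10, 12, 15} — 8 in total.

8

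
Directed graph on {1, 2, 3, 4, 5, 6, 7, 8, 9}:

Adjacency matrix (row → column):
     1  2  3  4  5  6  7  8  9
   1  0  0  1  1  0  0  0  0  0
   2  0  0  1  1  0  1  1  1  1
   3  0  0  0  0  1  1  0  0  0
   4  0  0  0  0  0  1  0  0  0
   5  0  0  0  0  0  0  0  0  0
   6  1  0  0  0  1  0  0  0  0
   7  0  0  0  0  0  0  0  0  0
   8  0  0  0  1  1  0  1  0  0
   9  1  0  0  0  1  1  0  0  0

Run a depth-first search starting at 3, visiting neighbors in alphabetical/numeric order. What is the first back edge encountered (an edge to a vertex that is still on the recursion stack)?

DFS from 3 (visiting neighbors in alphabetical/numeric order); mark gray on enter, black on exit:
3 gray
  5 gray
  5 black
  6 gray
    1 gray
      1→3: 3 is gray → back edge
First back edge: 1 → 3.

1->3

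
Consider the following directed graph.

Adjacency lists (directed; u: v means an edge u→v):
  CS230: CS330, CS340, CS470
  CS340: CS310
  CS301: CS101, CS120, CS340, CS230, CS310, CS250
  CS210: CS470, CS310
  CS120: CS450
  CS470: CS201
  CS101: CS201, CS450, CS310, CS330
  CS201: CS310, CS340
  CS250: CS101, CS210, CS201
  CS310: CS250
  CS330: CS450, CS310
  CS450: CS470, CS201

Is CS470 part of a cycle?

CS470 is on a cycle iff CS470 can reach itself via ≥1 edge.
CS470 → CS201 → CS310 → CS250 → CS210 → CS470 — yes.

Yes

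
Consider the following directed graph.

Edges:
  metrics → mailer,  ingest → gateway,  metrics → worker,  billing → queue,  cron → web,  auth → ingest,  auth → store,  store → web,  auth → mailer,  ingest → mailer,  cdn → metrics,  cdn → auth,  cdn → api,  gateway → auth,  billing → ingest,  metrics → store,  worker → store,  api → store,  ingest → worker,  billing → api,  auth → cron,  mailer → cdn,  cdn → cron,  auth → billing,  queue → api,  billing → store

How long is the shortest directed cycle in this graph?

For each vertex v, BFS finds the shortest path from v back to v.
The shortest such closed walk is cdn → metrics → mailer → cdn, length 3.

3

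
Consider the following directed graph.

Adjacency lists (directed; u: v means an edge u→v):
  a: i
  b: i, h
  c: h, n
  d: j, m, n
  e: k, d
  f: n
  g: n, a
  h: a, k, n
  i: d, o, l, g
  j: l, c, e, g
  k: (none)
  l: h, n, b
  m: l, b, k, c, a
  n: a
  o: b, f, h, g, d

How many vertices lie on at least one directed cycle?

14

A vertex is on a directed cycle iff it belongs to a strongly connected component of size ≥ 2 (or has a self-loop).
The vertices on cycles are {a, b, c, d, e, f, g, h, i, j, l, m, n, o} — 14 in total.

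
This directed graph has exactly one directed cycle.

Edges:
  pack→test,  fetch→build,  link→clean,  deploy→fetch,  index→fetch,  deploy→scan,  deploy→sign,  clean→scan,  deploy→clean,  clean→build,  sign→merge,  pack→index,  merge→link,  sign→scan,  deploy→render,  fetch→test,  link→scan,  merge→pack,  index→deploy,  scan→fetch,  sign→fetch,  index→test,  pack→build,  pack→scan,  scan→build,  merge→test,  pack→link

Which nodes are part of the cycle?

pack, sign, index, merge, deploy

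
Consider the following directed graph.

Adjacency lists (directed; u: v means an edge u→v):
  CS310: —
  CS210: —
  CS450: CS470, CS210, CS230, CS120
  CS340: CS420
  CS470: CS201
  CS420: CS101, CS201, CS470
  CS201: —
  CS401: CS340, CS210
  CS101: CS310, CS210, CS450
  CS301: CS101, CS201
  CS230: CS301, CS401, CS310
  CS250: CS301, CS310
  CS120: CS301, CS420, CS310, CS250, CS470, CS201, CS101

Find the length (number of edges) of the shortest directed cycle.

3

For each vertex v, BFS finds the shortest path from v back to v.
The shortest such closed walk is CS450 → CS120 → CS101 → CS450, length 3.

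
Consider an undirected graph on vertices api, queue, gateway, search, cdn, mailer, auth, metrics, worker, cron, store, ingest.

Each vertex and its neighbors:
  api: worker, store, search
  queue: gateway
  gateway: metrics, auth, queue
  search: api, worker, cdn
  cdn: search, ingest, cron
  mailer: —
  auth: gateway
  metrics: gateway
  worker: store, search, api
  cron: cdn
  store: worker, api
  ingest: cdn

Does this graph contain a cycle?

Yes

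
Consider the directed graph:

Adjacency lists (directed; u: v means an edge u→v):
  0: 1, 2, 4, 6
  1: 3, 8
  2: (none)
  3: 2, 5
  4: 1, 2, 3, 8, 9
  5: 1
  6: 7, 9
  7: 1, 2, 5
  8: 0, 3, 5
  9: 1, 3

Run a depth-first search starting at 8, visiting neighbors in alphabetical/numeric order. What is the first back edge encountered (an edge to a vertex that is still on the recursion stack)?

5->1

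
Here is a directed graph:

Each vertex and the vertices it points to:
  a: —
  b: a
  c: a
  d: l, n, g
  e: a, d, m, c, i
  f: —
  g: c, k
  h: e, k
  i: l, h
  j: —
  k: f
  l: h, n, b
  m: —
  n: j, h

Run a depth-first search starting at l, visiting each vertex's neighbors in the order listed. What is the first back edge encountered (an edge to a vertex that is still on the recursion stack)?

DFS from l (visiting each vertex's neighbors in the order listed); mark gray on enter, black on exit:
l gray
  h gray
    e gray
      a gray
      a black
      d gray
        d→l: l is gray → back edge
First back edge: d → l.

d->l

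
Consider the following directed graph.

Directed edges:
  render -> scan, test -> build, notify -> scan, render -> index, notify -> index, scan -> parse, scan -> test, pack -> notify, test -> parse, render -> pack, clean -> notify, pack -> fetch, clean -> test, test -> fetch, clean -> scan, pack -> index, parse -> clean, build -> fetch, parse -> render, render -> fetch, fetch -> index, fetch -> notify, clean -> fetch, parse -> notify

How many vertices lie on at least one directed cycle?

9

A vertex is on a directed cycle iff it belongs to a strongly connected component of size ≥ 2 (or has a self-loop).
The vertices on cycles are {pack, scan, test, build, clean, fetch, parse, notify, render} — 9 in total.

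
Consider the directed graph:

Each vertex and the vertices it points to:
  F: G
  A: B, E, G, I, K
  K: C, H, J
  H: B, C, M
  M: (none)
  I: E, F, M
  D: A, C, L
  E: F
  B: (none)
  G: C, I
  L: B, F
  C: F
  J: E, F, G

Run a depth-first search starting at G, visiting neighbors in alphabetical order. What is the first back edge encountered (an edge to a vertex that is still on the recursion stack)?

F->G

DFS from G (visiting neighbors in alphabetical order); mark gray on enter, black on exit:
G gray
  C gray
    F gray
      F→G: G is gray → back edge
First back edge: F → G.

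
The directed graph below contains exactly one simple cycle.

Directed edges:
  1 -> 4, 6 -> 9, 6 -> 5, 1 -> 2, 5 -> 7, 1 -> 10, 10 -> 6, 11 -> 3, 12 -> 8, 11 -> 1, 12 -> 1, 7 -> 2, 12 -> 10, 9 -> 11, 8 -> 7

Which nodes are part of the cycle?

DFS with gray/black marking from 1:
1 gray
  10 gray
    6 gray
      9 gray
        11 gray
          11→1: 1 is gray → back edge
Back edge closes the cycle 1 → 10 → 6 → 9 → 11 → 1; its vertices are {1, 6, 9, 10, 11}.

1, 6, 9, 10, 11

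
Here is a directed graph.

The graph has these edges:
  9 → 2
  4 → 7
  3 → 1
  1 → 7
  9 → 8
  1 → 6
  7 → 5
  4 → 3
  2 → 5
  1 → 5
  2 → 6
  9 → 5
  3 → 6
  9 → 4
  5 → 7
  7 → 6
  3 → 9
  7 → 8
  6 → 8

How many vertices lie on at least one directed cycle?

A vertex is on a directed cycle iff it belongs to a strongly connected component of size ≥ 2 (or has a self-loop).
The vertices on cycles are {3, 4, 5, 7, 9} — 5 in total.

5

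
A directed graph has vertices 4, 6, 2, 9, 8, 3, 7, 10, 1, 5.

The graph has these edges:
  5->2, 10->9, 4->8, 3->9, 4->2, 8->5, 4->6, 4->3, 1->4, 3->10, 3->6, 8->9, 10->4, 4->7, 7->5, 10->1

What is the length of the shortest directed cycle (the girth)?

For each vertex v, BFS finds the shortest path from v back to v.
The shortest such closed walk is 3 → 10 → 4 → 3, length 3.

3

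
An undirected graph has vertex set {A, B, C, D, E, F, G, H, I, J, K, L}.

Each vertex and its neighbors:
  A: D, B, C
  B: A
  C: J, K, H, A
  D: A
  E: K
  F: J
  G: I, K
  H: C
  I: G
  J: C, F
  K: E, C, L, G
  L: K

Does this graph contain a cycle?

No

DFS, tracking each vertex's parent; an edge to a visited non-parent vertex closes a cycle.
Start from D:
visit D (parent –)
  visit A (parent D)
    A–D: parent, skip
    visit B (parent A)
      B–A: parent, skip
    visit C (parent A)
      visit J (parent C)
        J–C: parent, skip
        visit F (parent J)
          F–J: parent, skip
      visit K (parent C)
        visit E (parent K)
          E–K: parent, skip
        K–C: parent, skip
        visit L (parent K)
          L–K: parent, skip
        visit G (parent K)
          visit I (parent G)
            I–G: parent, skip
          G–K: parent, skip
      visit H (parent C)
        H–C: parent, skip
      C–A: parent, skip
No non-parent visited neighbor found — the graph is a forest.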